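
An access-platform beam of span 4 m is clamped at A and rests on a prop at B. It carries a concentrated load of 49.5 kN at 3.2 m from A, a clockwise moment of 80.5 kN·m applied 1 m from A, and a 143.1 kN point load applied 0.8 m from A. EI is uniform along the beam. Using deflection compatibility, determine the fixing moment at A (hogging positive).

M_A = 129.1 kN·m

Take the reaction at B as the redundant and release it; the primary structure is a cantilever fixed at A.
Primary-structure tip deflection at B by superposition:
  point load 49.5 at a = 3.2: Pa²(3L − a)/(6EI) = 743.4/EI
  clockwise couple 80.5 at a = 1: M₀a(2L − a)/(2EI) = 281.8/EI
  point load 143.1 at a = 0.8: Pa²(3L − a)/(6EI) = 171/EI
  δ_0 = 1196/EI
Flexibility coefficient — unit upward force at B: δ_{BB} = L³/(3EI) = 21.33/EI.
Compatibility at B: δ_0 − R_B·δ_{BB} = 0, so R_B = 1196/21.33 = 56.07 kN.
Moment equilibrium about A: M_A = Σ(load moments about A) − R_B·L = 353.4 − 56.07×4 = 129.1 kN·m.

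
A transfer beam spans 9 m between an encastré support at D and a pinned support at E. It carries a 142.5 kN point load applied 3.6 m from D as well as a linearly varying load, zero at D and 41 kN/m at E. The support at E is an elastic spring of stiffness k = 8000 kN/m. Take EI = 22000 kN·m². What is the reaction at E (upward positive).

Remove the prop at E; the released (primary) structure is a cantilever built in at D.
Deflection at E on the released cantilever, summing each load's contribution:
  point load 142.5 at a = 3.6: Pa²(3L − a)/(6EI) = 7203/EI
  triangular load, peak 41 at the free end: 11w₀L⁴/(120EI) = 24658/EI
  δ_0 = 31861/EI
Tip deflection under a unit load at E: L³/(3EI) = 243/EI.
With EI = 22000 kN·m²: δ_0 = 1.4482 m and δ_{EE} = 0.011045 m/kN.
Compatibility — the spring shortens by R_E/k under the reaction it provides: δ_0 − R_E·δ_{EE} = R_E/k. With 1/k = 0.000125 m/kN, R_E = δ_0 / (δ_{EE} + 1/k) = 1.4482 / (0.011045 + 0.000125) = 129.6 kN.

R_E = 129.6 kN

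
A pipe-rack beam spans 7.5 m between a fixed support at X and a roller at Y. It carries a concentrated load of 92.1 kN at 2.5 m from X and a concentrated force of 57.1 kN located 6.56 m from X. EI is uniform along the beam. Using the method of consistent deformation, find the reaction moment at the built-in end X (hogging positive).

Remove the prop at Y; the released (primary) structure is a cantilever built in at X.
Free-end deflection of the primary structure under the applied loading (downward +):
  point load 92.1 at a = 2.5: Pa²(3L − a)/(6EI) = 1919/EI
  point load 57.1 at a = 6.56: Pa²(3L − a)/(6EI) = 6528/EI
  δ_0 = 8447/EI
Tip deflection under a unit load at Y: L³/(3EI) = 140.6/EI.
The prop prevents deflection at Y: R_Y = δ_0/δ_{YY} = 8447/140.6 = 60.07 kN.
Moment equilibrium about X: M_X = Σ(load moments about X) − R_Y·L = 604.8 − 60.07×7.5 = 154.3 kN·m.

M_X = 154.3 kN·m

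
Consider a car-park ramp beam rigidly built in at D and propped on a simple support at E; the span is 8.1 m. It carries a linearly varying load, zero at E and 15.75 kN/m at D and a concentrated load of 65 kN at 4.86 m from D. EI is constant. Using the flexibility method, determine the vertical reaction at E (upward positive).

Take the reaction at E as the redundant and release it; the primary structure is a cantilever fixed at D.
Downward deflection at the released point E due to the loads:
  triangular load, peak 15.75 at the fixed end: w₀L⁴/(30EI) = 2260/EI
  point load 65 at a = 4.86: Pa²(3L − a)/(6EI) = 4974/EI
  δ_0 = 7234/EI
Flexibility coefficient — unit upward force at E: δ_{EE} = L³/(3EI) = 177.1/EI.
The prop prevents deflection at E: R_E = δ_0/δ_{EE} = 7234/177.1 = 40.84 kN.

R_E = 40.84 kN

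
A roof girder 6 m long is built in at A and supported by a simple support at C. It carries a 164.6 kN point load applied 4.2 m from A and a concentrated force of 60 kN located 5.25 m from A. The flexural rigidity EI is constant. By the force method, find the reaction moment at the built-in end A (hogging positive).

Take the reaction at C as the redundant and release it; the primary structure is a cantilever fixed at A.
Deflection at C on the released cantilever, summing each load's contribution:
  point load 164.6 at a = 4.2: Pa²(3L − a)/(6EI) = 6678/EI
  point load 60 at a = 5.25: Pa²(3L − a)/(6EI) = 3514/EI
  δ_0 = 10192/EI
Flexibility coefficient — unit upward force at C: δ_{CC} = L³/(3EI) = 72/EI.
Compatibility at C: δ_0 − R_C·δ_{CC} = 0, so R_C = 10192/72 = 141.6 kN.
Moment equilibrium about A: M_A = Σ(load moments about A) − R_C·L = 1006 − 141.6×6 = 157 kN·m.

M_A = 157 kN·m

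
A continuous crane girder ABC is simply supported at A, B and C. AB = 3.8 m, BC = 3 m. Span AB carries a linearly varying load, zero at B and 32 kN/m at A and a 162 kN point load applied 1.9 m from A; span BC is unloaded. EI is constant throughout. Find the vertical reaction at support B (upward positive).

R_B = 148.7 kN

Take M_B as the redundant. Released structure: two simple spans AB and BC with a hinge at B.
Rotations at B on the released spans (each span's end-slope, ×1/EI):
  span AB: triangular load, peak 32: 7w₀L³/(360EI) = 34.14/EI
  span AB: point load 162 at a = 1.9: Pab(L + a)/(6LEI) = 146.2/EI
  relative rotation θ_0 = (180.3 + 0)/EI = 180.3/EI
A unit hogging moment at B produces rotation L₁/(3EI) + L₂/(3EI) = 2.267/EI.
Compatibility: M_B·(L₁+L₂)/(3EI) = θ_0, giving M_B = 79.57 kN·m (hogging).
Span AB, ΣM about A with M_B applied at B: R_B^{AB}·3.8 = 384.8 + 79.57, so R_B^{AB} = 122.2 kN and R_A = 222.8 − 122.2 = 100.6 kN.
Span BC, ΣM about C: R_B^{BC}·3 = 0 + 79.57, so R_B^{BC} = 26.52 kN and R_C = 0 − 26.52 = -26.52 kN.
R_B = 122.2 + 26.52 = 148.7 kN.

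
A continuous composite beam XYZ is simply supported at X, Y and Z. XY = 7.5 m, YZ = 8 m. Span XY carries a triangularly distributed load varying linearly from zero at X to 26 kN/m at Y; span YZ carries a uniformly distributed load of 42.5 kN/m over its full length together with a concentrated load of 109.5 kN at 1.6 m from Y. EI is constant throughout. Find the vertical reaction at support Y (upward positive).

Insert a hinge at Y; M_Y is the redundant, and each span becomes simply supported.
End slopes at the hinge Y, treating each span as simply supported:
  span XY: triangular load, peak 26: w₀L³/(45EI) = 243.8/EI
  span YZ: UDL 42.5: wL³/(24EI) = 906.7/EI
  span YZ: point load 109.5 at a = 1.6: Pab(L + b)/(6LEI) = 336.4/EI
  relative rotation θ_0 = (243.8 + 1243)/EI = 1487/EI
A unit hogging moment at Y produces rotation L₁/(3EI) + L₂/(3EI) = 5.167/EI.
Compatibility: M_Y·(L₁+L₂)/(3EI) = θ_0, giving M_Y = 287.8 kN·m (hogging).
Span XY, ΣM about X with M_Y applied at Y: R_Y^{XY}·7.5 = 487.5 + 287.8, so R_Y^{XY} = 103.4 kN and R_X = 97.5 − 103.4 = -5.869 kN.
Span YZ, ΣM about Z: R_Y^{YZ}·8 = 2061 + 287.8, so R_Y^{YZ} = 293.6 kN and R_Z = 449.5 − 293.6 = 155.9 kN.
R_Y = 103.4 + 293.6 = 396.9 kN.

R_Y = 396.9 kN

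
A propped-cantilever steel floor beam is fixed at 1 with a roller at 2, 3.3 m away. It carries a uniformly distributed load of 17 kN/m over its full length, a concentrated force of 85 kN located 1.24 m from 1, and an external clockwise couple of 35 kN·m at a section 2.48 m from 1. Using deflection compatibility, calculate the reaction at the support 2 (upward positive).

R_2 = 51.71 kN

Remove the prop at 2; the released (primary) structure is a cantilever built in at 1.
Deflection at 2 on the released cantilever, summing each load's contribution:
  UDL 17: wL⁴/(8EI) = 252/EI
  point load 85 at a = 1.24: Pa²(3L − a)/(6EI) = 188.6/EI
  clockwise couple 35 at a = 2.48: M₀a(2L − a)/(2EI) = 178.8/EI
  δ_0 = 619.5/EI
Tip deflection under a unit load at 2: L³/(3EI) = 11.98/EI.
Compatibility at 2: δ_0 − R_2·δ_{22} = 0, so R_2 = 619.5/11.98 = 51.71 kN.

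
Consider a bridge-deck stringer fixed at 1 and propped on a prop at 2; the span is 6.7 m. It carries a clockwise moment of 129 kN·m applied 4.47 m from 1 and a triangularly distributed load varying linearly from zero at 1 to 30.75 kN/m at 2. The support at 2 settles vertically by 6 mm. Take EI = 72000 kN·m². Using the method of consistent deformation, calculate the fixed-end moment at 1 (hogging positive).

M_1 = 66.33 kN·m

Choose R_2 as the redundant. The primary structure is the cantilever fixed at 1.
Downward deflection at the released point 2 due to the loads:
  clockwise couple 129 at a = 4.47: M₀a(2L − a)/(2EI) = 2575/EI
  triangular load, peak 30.75 at the free end: 11w₀L⁴/(120EI) = 5680/EI
  δ_0 = 8255/EI
Tip deflection under a unit load at 2: L³/(3EI) = 100.3/EI.
With EI = 72000 kN·m²: δ_0 = 0.11465 m and δ_{22} = 0.001392 m/kN.
Compatibility — the beam at 2 must follow the support down by 0.006 m: δ_0 − R_2·δ_{22} = 0.006, so R_2 = (0.11465 − 0.006)/0.001392 = 78.03 kN.
Moment equilibrium about 1: M_1 = Σ(load moments about 1) − R_2·L = 589.1 − 78.03×6.7 = 66.33 kN·m.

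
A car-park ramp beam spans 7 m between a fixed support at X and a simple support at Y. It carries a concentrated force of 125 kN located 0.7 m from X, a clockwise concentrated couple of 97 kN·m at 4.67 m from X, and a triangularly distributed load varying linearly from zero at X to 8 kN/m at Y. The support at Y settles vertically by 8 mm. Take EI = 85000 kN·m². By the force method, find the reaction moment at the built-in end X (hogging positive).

Take the reaction at Y as the redundant and release it; the primary structure is a cantilever fixed at X.
Deflection at Y on the released cantilever, summing each load's contribution:
  point load 125 at a = 0.7: Pa²(3L − a)/(6EI) = 207.2/EI
  clockwise couple 97 at a = 4.67: M₀a(2L − a)/(2EI) = 2113/EI
  triangular load, peak 8 at the free end: 11w₀L⁴/(120EI) = 1761/EI
  δ_0 = 4081/EI
Flexibility coefficient — unit upward force at Y: δ_{YY} = L³/(3EI) = 114.3/EI.
With EI = 85000 kN·m²: δ_0 = 0.048014 m and δ_{YY} = 0.001345 m/kN.
Compatibility — the beam at Y must follow the support down by 0.008 m: δ_0 − R_Y·δ_{YY} = 0.008, so R_Y = (0.048014 − 0.008)/0.001345 = 29.75 kN.
Moment equilibrium about X: M_X = Σ(load moments about X) − R_Y·L = 315.2 − 29.75×7 = 106.9 kN·m.

M_X = 106.9 kN·m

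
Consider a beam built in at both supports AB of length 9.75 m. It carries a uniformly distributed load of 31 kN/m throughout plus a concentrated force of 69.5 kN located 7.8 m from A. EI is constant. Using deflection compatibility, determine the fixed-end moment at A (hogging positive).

M_A = 267.3 kN·m

Take the two fixed-end moments M_A, M_B as redundants; the released structure is the simple span AB.
Simple-span end rotations at A and B under the given loads:
  at A: UDL 31: wL³/(24EI) = 1197/EI
  at B: UDL 31: wL³/(24EI) = 1197/EI
  at A: point load 69.5 at a = 7.8: Pab(L + b)/(6LEI) = 211.4/EI
  at B: point load 69.5 at a = 7.8: Pab(L + a)/(6LEI) = 317.1/EI
  θ_A0 = 1409/EI,  θ_B0 = 1514/EI
Flexibility coefficients: a unit moment at one end gives L/(3EI) there and L/(6EI) at the far end, so f₁₁ = f₂₂ = 3.25/EI and f₁₂ = f₂₁ = 1.625/EI.
Compatibility — zero rotation at each built-in end:
  3.25 M_A + 1.625 M_B = 1409
  1.625 M_A + 3.25 M_B = 1514
Solving the pair gives M_A = 267.3 kN·m and M_B = 332.3 kN·m (hogging).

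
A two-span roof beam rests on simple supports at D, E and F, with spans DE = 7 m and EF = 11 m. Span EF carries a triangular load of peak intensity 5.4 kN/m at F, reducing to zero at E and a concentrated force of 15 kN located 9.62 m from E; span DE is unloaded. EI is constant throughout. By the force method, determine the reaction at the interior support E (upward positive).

Take M_E as the redundant. Released structure: two simple spans DE and EF with a hinge at E.
End slopes at the hinge E, treating each span as simply supported:
  span EF: triangular load, peak 5.4: 7w₀L³/(360EI) = 139.8/EI
  span EF: point load 15 at a = 9.62: Pab(L + b)/(6LEI) = 37.35/EI
  relative rotation θ_0 = (0 + 177.1)/EI = 177.1/EI
A unit hogging moment at E produces rotation L₁/(3EI) + L₂/(3EI) = 6/EI.
Slope continuity at E: θ_0 = M_E·6/EI, so M_E = 177.1/6 = 29.52 kN·m (hogging).
Span DE, ΣM about D with M_E applied at E: R_E^{DE}·7 = 0 + 29.52, so R_E^{DE} = 4.217 kN and R_D = 0 − 4.217 = -4.217 kN.
Span EF, ΣM about F: R_E^{EF}·11 = 129.6 + 29.52, so R_E^{EF} = 14.47 kN and R_F = 44.7 − 14.47 = 30.23 kN.
R_E = 4.217 + 14.47 = 18.68 kN.

R_E = 18.68 kN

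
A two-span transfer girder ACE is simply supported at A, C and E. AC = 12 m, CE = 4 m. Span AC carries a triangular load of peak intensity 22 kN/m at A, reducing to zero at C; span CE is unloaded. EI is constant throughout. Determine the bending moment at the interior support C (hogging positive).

M_C = 138.6 kN·m

Release continuity at C by inserting a hinge; the redundant is the internal moment M_C. The primary structure is two simply-supported spans AC and CE.
Rotations at C on the released spans (each span's end-slope, ×1/EI):
  span AC: triangular load, peak 22: 7w₀L³/(360EI) = 739.2/EI
  relative rotation θ_0 = (739.2 + 0)/EI = 739.2/EI
A unit hogging moment at C produces rotation L₁/(3EI) + L₂/(3EI) = 5.333/EI.
Slope continuity at C: θ_0 = M_C·5.333/EI, so M_C = 739.2/5.333 = 138.6 kN·m (hogging).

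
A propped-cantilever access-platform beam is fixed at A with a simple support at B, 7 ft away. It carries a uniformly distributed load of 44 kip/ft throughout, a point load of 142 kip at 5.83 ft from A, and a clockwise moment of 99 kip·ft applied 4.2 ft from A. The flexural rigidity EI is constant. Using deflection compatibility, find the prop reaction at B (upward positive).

R_B = 240.1 kip

Release the roller at B. Primary structure: cantilever fixed at A.
Primary-structure tip deflection at B by superposition:
  UDL 44: wL⁴/(8EI) = 13206/EI
  point load 142 at a = 5.83: Pa²(3L − a)/(6EI) = 12203/EI
  clockwise couple 99 at a = 4.2: M₀a(2L − a)/(2EI) = 2037/EI
  δ_0 = 27446/EI
Flexibility coefficient — unit upward force at B: δ_{BB} = L³/(3EI) = 114.3/EI.
The prop prevents deflection at B: R_B = δ_0/δ_{BB} = 27446/114.3 = 240.1 kip.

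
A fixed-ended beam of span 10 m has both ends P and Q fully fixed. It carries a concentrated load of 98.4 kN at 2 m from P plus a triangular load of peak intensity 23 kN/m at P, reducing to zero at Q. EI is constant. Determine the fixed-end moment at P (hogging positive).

Take the two fixed-end moments M_P, M_Q as redundants; the released structure is the simple span PQ.
Simple-span end rotations at P and Q under the given loads:
  at P: point load 98.4 at a = 2: Pab(L + b)/(6LEI) = 472.3/EI
  at Q: point load 98.4 at a = 2: Pab(L + a)/(6LEI) = 314.9/EI
  at P: triangular load, peak 23: w₀L³/(45EI) = 511.1/EI
  at Q: triangular load, peak 23: 7w₀L³/(360EI) = 447.2/EI
  θ_P0 = 983.4/EI,  θ_Q0 = 762.1/EI
Flexibility coefficients: a unit moment at one end gives L/(3EI) there and L/(6EI) at the far end, so f₁₁ = f₂₂ = 3.333/EI and f₁₂ = f₂₁ = 1.667/EI.
Compatibility — zero rotation at each built-in end:
  3.333 M_P + 1.667 M_Q = 983.4
  1.667 M_P + 3.333 M_Q = 762.1
Solving the pair gives M_P = 241 kN·m and M_Q = 108.2 kN·m (hogging).

M_P = 241 kN·m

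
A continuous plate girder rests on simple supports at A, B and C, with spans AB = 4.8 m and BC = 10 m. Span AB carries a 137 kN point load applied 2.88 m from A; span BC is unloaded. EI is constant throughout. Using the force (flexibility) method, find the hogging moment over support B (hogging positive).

M_B = 40.95 kN·m

Take M_B as the redundant. Released structure: two simple spans AB and BC with a hinge at B.
Discontinuity in slope at B on the released structure — sum the simple-span end rotations:
  span AB: point load 137 at a = 2.88: Pab(L + a)/(6LEI) = 202/EI
  relative rotation θ_0 = (202 + 0)/EI = 202/EI
A unit hogging moment at B produces rotation L₁/(3EI) + L₂/(3EI) = 4.933/EI.
Slope continuity at B: θ_0 = M_B·4.933/EI, so M_B = 202/4.933 = 40.95 kN·m (hogging).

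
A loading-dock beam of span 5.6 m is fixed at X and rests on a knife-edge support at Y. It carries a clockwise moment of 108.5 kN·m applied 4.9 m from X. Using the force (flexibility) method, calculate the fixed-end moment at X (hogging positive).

Release the roller at Y. Primary structure: cantilever fixed at X.
Free-end deflection of the primary structure under the applied loading (downward +):
  clockwise couple 108.5 at a = 4.9: M₀a(2L − a)/(2EI) = 1675/EI
Flexibility coefficient — unit upward force at Y: δ_{YY} = L³/(3EI) = 58.54/EI.
The prop prevents deflection at Y: R_Y = δ_0/δ_{YY} = 1675/58.54 = 28.61 kN.
Moment equilibrium about X: M_X = Σ(load moments about X) − R_Y·L = 108.5 − 28.61×5.6 = -51.71 kN·m.

M_X = -51.71 kN·m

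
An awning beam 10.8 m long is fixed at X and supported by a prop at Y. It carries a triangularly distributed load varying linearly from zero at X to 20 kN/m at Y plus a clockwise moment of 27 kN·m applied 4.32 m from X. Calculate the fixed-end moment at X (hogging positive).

Choose R_Y as the redundant. The primary structure is the cantilever fixed at X.
Deflection at Y on the released cantilever, summing each load's contribution:
  triangular load, peak 20 at the free end: 11w₀L⁴/(120EI) = 24942/EI
  clockwise couple 27 at a = 4.32: M₀a(2L − a)/(2EI) = 1008/EI
  δ_0 = 25950/EI
Flexibility coefficient — unit upward force at Y: δ_{YY} = L³/(3EI) = 419.9/EI.
The prop prevents deflection at Y: R_Y = δ_0/δ_{YY} = 25950/419.9 = 61.8 kN.
Moment equilibrium about X: M_X = Σ(load moments about X) − R_Y·L = 804.6 − 61.8×10.8 = 137.2 kN·m.

M_X = 137.2 kN·m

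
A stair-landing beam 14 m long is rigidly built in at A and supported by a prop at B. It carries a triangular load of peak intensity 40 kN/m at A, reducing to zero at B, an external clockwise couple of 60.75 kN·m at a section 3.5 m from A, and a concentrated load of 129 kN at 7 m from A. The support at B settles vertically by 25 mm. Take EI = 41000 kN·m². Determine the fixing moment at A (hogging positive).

Release the roller at B. Primary structure: cantilever fixed at A.
Deflection at B on the released cantilever, summing each load's contribution:
  triangular load, peak 40 at the fixed end: w₀L⁴/(30EI) = 51221/EI
  clockwise couple 60.75 at a = 3.5: M₀a(2L − a)/(2EI) = 2605/EI
  point load 129 at a = 7: Pa²(3L − a)/(6EI) = 36872/EI
  δ_0 = 90698/EI
Tip deflection under a unit load at B: L³/(3EI) = 914.7/EI.
With EI = 41000 kN·m²: δ_0 = 2.2122 m and δ_{BB} = 0.022309 m/kN.
Compatibility — the beam at B must follow the support down by 0.025 m: δ_0 − R_B·δ_{BB} = 0.025, so R_B = (2.2122 − 0.025)/0.022309 = 98.04 kN.
Moment equilibrium about A: M_A = Σ(load moments about A) − R_B·L = 2270 − 98.04×14 = 897.9 kN·m.

M_A = 897.9 kN·m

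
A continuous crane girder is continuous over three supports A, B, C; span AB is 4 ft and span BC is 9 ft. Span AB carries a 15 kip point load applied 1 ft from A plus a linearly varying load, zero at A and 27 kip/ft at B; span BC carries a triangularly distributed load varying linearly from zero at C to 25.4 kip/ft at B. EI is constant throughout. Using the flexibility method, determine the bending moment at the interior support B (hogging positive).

Release continuity at B by inserting a hinge; the redundant is the internal moment M_B. The primary structure is two simply-supported spans AB and BC.
Discontinuity in slope at B on the released structure — sum the simple-span end rotations:
  span AB: point load 15 at a = 1: Pab(L + a)/(6LEI) = 9.375/EI
  span AB: triangular load, peak 27: w₀L³/(45EI) = 38.4/EI
  span BC: triangular load, peak 25.4: w₀L³/(45EI) = 411.5/EI
  relative rotation θ_0 = (47.77 + 411.5)/EI = 459.3/EI
A unit hogging moment at B produces rotation L₁/(3EI) + L₂/(3EI) = 4.333/EI.
Compatibility: M_B·(L₁+L₂)/(3EI) = θ_0, giving M_B = 106 kip·ft (hogging).

M_B = 106 kip·ft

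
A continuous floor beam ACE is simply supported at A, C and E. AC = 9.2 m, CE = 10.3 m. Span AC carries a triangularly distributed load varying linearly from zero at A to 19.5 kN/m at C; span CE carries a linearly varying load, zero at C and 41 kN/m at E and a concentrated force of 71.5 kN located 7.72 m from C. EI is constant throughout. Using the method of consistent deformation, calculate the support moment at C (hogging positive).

Take M_C as the redundant. Released structure: two simple spans AC and CE with a hinge at C.
Discontinuity in slope at C on the released structure — sum the simple-span end rotations:
  span AC: triangular load, peak 19.5: w₀L³/(45EI) = 337.4/EI
  span CE: triangular load, peak 41: 7w₀L³/(360EI) = 871.1/EI
  span CE: point load 71.5 at a = 7.72: Pab(L + b)/(6LEI) = 296.8/EI
  relative rotation θ_0 = (337.4 + 1168)/EI = 1505/EI
A unit hogging moment at C produces rotation L₁/(3EI) + L₂/(3EI) = 6.5/EI.
Slope continuity at C: θ_0 = M_C·6.5/EI, so M_C = 1505/6.5 = 231.6 kN·m (hogging).

M_C = 231.6 kN·m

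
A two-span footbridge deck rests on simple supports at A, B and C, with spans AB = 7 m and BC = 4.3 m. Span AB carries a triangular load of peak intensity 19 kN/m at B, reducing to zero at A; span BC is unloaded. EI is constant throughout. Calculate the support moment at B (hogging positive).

Take M_B as the redundant. Released structure: two simple spans AB and BC with a hinge at B.
End slopes at the hinge B, treating each span as simply supported:
  span AB: triangular load, peak 19: w₀L³/(45EI) = 144.8/EI
  relative rotation θ_0 = (144.8 + 0)/EI = 144.8/EI
A unit hogging moment at B produces rotation L₁/(3EI) + L₂/(3EI) = 3.767/EI.
Compatibility: M_B·(L₁+L₂)/(3EI) = θ_0, giving M_B = 38.45 kN·m (hogging).

M_B = 38.45 kN·m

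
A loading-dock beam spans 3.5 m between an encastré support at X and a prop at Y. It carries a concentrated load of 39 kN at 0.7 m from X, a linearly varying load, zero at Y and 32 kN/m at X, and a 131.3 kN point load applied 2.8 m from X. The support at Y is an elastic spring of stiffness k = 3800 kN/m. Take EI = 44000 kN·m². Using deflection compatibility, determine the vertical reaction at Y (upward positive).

Release the roller at Y. Primary structure: cantilever fixed at X.
Deflection at Y on the released cantilever, summing each load's contribution:
  point load 39 at a = 0.7: Pa²(3L − a)/(6EI) = 31.21/EI
  triangular load, peak 32 at the fixed end: w₀L⁴/(30EI) = 160.1/EI
  point load 131.3 at a = 2.8: Pa²(3L − a)/(6EI) = 1321/EI
  δ_0 = 1512/EI
Tip deflection under a unit load at Y: L³/(3EI) = 14.29/EI.
With EI = 44000 kN·m²: δ_0 = 0.034371 m and δ_{YY} = 0.000325 m/kN.
Compatibility — the spring shortens by R_Y/k under the reaction it provides: δ_0 − R_Y·δ_{YY} = R_Y/k. With 1/k = 0.000263 m/kN, R_Y = δ_0 / (δ_{YY} + 1/k) = 0.034371 / (0.000325 + 0.000263) = 58.46 kN.

R_Y = 58.46 kN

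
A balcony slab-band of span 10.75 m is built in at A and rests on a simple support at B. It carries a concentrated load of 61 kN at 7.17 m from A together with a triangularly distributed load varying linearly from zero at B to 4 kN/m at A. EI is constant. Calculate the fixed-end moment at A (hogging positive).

M_A = 127.9 kN·m

Choose R_B as the redundant. The primary structure is the cantilever fixed at A.
Primary-structure tip deflection at B by superposition:
  point load 61 at a = 7.17: Pa²(3L − a)/(6EI) = 13108/EI
  triangular load, peak 4 at the fixed end: w₀L⁴/(30EI) = 1781/EI
  δ_0 = 14889/EI
Tip deflection under a unit load at B: L³/(3EI) = 414.1/EI.
The prop prevents deflection at B: R_B = δ_0/δ_{BB} = 14889/414.1 = 35.95 kN.
Moment equilibrium about A: M_A = Σ(load moments about A) − R_B·L = 514.4 − 35.95×10.75 = 127.9 kN·m.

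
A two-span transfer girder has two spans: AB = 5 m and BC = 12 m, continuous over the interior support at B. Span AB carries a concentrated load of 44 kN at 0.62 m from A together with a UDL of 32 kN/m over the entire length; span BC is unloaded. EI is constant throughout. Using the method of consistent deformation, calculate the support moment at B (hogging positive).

Take M_B as the redundant. Released structure: two simple spans AB and BC with a hinge at B.
Discontinuity in slope at B on the released structure — sum the simple-span end rotations:
  span AB: point load 44 at a = 0.62: Pab(L + a)/(6LEI) = 22.38/EI
  span AB: UDL 32: wL³/(24EI) = 166.7/EI
  relative rotation θ_0 = (189.1 + 0)/EI = 189.1/EI
A unit hogging moment at B produces rotation L₁/(3EI) + L₂/(3EI) = 5.667/EI.
Compatibility: M_B·(L₁+L₂)/(3EI) = θ_0, giving M_B = 33.36 kN·m (hogging).

M_B = 33.36 kN·m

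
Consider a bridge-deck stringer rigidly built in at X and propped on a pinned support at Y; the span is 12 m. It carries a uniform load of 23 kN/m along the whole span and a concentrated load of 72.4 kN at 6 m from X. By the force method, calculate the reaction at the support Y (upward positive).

R_Y = 126.1 kN

Release the roller at Y. Primary structure: cantilever fixed at X.
Free-end deflection of the primary structure under the applied loading (downward +):
  UDL 23: wL⁴/(8EI) = 59616/EI
  point load 72.4 at a = 6: Pa²(3L − a)/(6EI) = 13032/EI
  δ_0 = 72648/EI
Flexibility coefficient — unit upward force at Y: δ_{YY} = L³/(3EI) = 576/EI.
Compatibility at Y: δ_0 − R_Y·δ_{YY} = 0, so R_Y = 72648/576 = 126.1 kN.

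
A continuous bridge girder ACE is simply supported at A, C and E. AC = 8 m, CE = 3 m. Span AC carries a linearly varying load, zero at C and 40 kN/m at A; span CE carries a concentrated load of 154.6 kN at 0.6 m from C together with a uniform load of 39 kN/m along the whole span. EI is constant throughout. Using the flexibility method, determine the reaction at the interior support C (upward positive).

R_C = 299.1 kN

Take M_C as the redundant. Released structure: two simple spans AC and CE with a hinge at C.
End slopes at the hinge C, treating each span as simply supported:
  span AC: triangular load, peak 40: 7w₀L³/(360EI) = 398.2/EI
  span CE: point load 154.6 at a = 0.6: Pab(L + b)/(6LEI) = 66.79/EI
  span CE: UDL 39: wL³/(24EI) = 43.88/EI
  relative rotation θ_0 = (398.2 + 110.7)/EI = 508.9/EI
A unit hogging moment at C produces rotation L₁/(3EI) + L₂/(3EI) = 3.667/EI.
Compatibility: M_C·(L₁+L₂)/(3EI) = θ_0, giving M_C = 138.8 kN·m (hogging).
Span AC, ΣM about A with M_C applied at C: R_C^{AC}·8 = 426.7 + 138.8, so R_C^{AC} = 70.68 kN and R_A = 160 − 70.68 = 89.32 kN.
Span CE, ΣM about E: R_C^{CE}·3 = 546.5 + 138.8, so R_C^{CE} = 228.4 kN and R_E = 271.6 − 228.4 = 43.16 kN.
R_C = 70.68 + 228.4 = 299.1 kN.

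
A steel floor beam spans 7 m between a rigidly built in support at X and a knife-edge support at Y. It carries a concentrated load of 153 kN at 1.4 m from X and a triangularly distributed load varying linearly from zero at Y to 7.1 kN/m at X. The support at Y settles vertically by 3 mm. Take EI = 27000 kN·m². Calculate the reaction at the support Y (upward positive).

R_Y = 12.83 kN

Take the reaction at Y as the redundant and release it; the primary structure is a cantilever fixed at X.
Downward deflection at the released point Y due to the loads:
  point load 153 at a = 1.4: Pa²(3L − a)/(6EI) = 979.6/EI
  triangular load, peak 7.1 at the fixed end: w₀L⁴/(30EI) = 568.2/EI
  δ_0 = 1548/EI
Tip deflection under a unit load at Y: L³/(3EI) = 114.3/EI.
With EI = 27000 kN·m²: δ_0 = 0.057328 m and δ_{YY} = 0.004235 m/kN.
Compatibility — the beam at Y must follow the support down by 0.003 m: δ_0 − R_Y·δ_{YY} = 0.003, so R_Y = (0.057328 − 0.003)/0.004235 = 12.83 kN.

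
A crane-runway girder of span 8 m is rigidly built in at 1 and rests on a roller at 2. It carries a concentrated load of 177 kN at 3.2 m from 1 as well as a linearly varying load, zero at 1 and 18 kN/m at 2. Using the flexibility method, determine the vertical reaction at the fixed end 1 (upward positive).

Take the reaction at 2 as the redundant and release it; the primary structure is a cantilever fixed at 1.
Downward deflection at the released point 2 due to the loads:
  point load 177 at a = 3.2: Pa²(3L − a)/(6EI) = 6283/EI
  triangular load, peak 18 at the free end: 11w₀L⁴/(120EI) = 6758/EI
  δ_0 = 13042/EI
Flexibility coefficient — unit upward force at 2: δ_{22} = L³/(3EI) = 170.7/EI.
Compatibility at 2: δ_0 − R_2·δ_{22} = 0, so R_2 = 13042/170.7 = 76.42 kN.
Vertical equilibrium: R_1 = ΣP − R_2 = 249 − 76.42 = 172.6 kN.

R_1 = 172.6 kN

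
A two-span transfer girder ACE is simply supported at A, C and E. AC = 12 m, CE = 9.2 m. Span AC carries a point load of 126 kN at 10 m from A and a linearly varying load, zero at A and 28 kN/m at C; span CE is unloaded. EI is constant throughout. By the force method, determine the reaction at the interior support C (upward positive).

R_C = 267.1 kN

Release continuity at C by inserting a hinge; the redundant is the internal moment M_C. The primary structure is two simply-supported spans AC and CE.
Discontinuity in slope at C on the released structure — sum the simple-span end rotations:
  span AC: point load 126 at a = 10: Pab(L + a)/(6LEI) = 770/EI
  span AC: triangular load, peak 28: w₀L³/(45EI) = 1075/EI
  relative rotation θ_0 = (1845 + 0)/EI = 1845/EI
A unit hogging moment at C produces rotation L₁/(3EI) + L₂/(3EI) = 7.067/EI.
Slope continuity at C: θ_0 = M_C·7.067/EI, so M_C = 1845/7.067 = 261.1 kN·m (hogging).
Span AC, ΣM about A with M_C applied at C: R_C^{AC}·12 = 2604 + 261.1, so R_C^{AC} = 238.8 kN and R_A = 294 − 238.8 = 55.24 kN.
Span CE, ΣM about E: R_C^{CE}·9.2 = 0 + 261.1, so R_C^{CE} = 28.38 kN and R_E = 0 − 28.38 = -28.38 kN.
R_C = 238.8 + 28.38 = 267.1 kN.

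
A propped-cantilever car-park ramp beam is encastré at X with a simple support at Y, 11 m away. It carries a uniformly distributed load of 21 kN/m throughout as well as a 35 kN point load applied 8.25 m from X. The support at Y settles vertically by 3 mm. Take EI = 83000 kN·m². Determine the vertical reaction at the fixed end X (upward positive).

Choose R_Y as the redundant. The primary structure is the cantilever fixed at X.
Downward deflection at the released point Y due to the loads:
  UDL 21: wL⁴/(8EI) = 38433/EI
  point load 35 at a = 8.25: Pa²(3L − a)/(6EI) = 9827/EI
  δ_0 = 48259/EI
Flexibility coefficient — unit upward force at Y: δ_{YY} = L³/(3EI) = 443.7/EI.
With EI = 83000 kN·m²: δ_0 = 0.58144 m and δ_{YY} = 0.005345 m/kN.
Compatibility — the beam at Y must follow the support down by 0.003 m: δ_0 − R_Y·δ_{YY} = 0.003, so R_Y = (0.58144 − 0.003)/0.005345 = 108.2 kN.
Vertical equilibrium: R_X = ΣP − R_Y = 266 − 108.2 = 157.8 kN.

R_X = 157.8 kN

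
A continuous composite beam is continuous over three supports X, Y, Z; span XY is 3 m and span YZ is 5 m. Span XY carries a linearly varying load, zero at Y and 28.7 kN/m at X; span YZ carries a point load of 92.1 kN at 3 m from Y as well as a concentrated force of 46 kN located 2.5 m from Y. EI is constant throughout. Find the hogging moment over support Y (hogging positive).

Release continuity at Y by inserting a hinge; the redundant is the internal moment M_Y. The primary structure is two simply-supported spans XY and YZ.
Discontinuity in slope at Y on the released structure — sum the simple-span end rotations:
  span XY: triangular load, peak 28.7: 7w₀L³/(360EI) = 15.07/EI
  span YZ: point load 92.1 at a = 3: Pab(L + b)/(6LEI) = 128.9/EI
  span YZ: point load 46 at a = 2.5: Pab(L + b)/(6LEI) = 71.88/EI
  relative rotation θ_0 = (15.07 + 200.8)/EI = 215.9/EI
A unit hogging moment at Y produces rotation L₁/(3EI) + L₂/(3EI) = 2.667/EI.
Compatibility: M_Y·(L₁+L₂)/(3EI) = θ_0, giving M_Y = 80.96 kN·m (hogging).

M_Y = 80.96 kN·m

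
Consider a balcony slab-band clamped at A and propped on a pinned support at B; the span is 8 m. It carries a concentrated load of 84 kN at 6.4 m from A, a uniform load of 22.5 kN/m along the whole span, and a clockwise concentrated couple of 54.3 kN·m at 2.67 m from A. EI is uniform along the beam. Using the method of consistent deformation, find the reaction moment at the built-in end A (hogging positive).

Choose R_B as the redundant. The primary structure is the cantilever fixed at A.
Free-end deflection of the primary structure under the applied loading (downward +):
  point load 84 at a = 6.4: Pa²(3L − a)/(6EI) = 10093/EI
  UDL 22.5: wL⁴/(8EI) = 11520/EI
  clockwise couple 54.3 at a = 2.67: M₀a(2L − a)/(2EI) = 966.3/EI
  δ_0 = 22579/EI
Flexibility coefficient — unit upward force at B: δ_{BB} = L³/(3EI) = 170.7/EI.
Compatibility at B: δ_0 − R_B·δ_{BB} = 0, so R_B = 22579/170.7 = 132.3 kN.
Moment equilibrium about A: M_A = Σ(load moments about A) − R_B·L = 1312 − 132.3×8 = 253.5 kN·m.

M_A = 253.5 kN·m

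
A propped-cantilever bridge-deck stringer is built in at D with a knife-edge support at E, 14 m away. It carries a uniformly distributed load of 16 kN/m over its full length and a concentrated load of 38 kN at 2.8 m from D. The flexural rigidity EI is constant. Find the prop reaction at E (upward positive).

Remove the prop at E; the released (primary) structure is a cantilever built in at D.
Deflection at E on the released cantilever, summing each load's contribution:
  UDL 16: wL⁴/(8EI) = 76832/EI
  point load 38 at a = 2.8: Pa²(3L − a)/(6EI) = 1946/EI
  δ_0 = 78778/EI
Tip deflection under a unit load at E: L³/(3EI) = 914.7/EI.
The prop prevents deflection at E: R_E = δ_0/δ_{EE} = 78778/914.7 = 86.13 kN.

R_E = 86.13 kN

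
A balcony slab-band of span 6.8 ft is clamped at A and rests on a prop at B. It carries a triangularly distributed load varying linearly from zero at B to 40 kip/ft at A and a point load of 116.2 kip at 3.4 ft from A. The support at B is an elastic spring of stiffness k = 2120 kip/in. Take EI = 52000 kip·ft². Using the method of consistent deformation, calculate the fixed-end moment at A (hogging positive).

M_A = 279.7 kip·ft

Release the roller at B. Primary structure: cantilever fixed at A.
Free-end deflection of the primary structure under the applied loading (downward +):
  triangular load, peak 40 at the fixed end: w₀L⁴/(30EI) = 2851/EI
  point load 116.2 at a = 3.4: Pa²(3L − a)/(6EI) = 3806/EI
  δ_0 = 6657/EI
Tip deflection under a unit load at B: L³/(3EI) = 104.8/EI.
With EI = 52000 kip·ft²: δ_0 = 0.12802 ft and δ_{BB} = 0.002016 ft/kip.
Compatibility — the spring shortens by R_B/k under the reaction it provides: δ_0 − R_B·δ_{BB} = R_B/k. With 1/k = 1/(2120×12) ft/kip = 0.000039 ft/kip, R_B = δ_0 / (δ_{BB} + 1/k) = 0.12802 / (0.002016 + 0.000039) = 62.3 kip.
Moment equilibrium about A: M_A = Σ(load moments about A) − R_B·L = 703.3 − 62.3×6.8 = 279.7 kip·ft.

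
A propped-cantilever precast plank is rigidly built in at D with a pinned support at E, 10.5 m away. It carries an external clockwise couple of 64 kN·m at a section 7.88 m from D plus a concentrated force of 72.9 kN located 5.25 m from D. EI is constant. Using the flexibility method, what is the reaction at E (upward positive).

Release the roller at E. Primary structure: cantilever fixed at D.
Free-end deflection of the primary structure under the applied loading (downward +):
  clockwise couple 64 at a = 7.88: M₀a(2L − a)/(2EI) = 3308/EI
  point load 72.9 at a = 5.25: Pa²(3L − a)/(6EI) = 8791/EI
  δ_0 = 12099/EI
Flexibility coefficient — unit upward force at E: δ_{EE} = L³/(3EI) = 385.9/EI.
The prop prevents deflection at E: R_E = δ_0/δ_{EE} = 12099/385.9 = 31.35 kN.

R_E = 31.35 kN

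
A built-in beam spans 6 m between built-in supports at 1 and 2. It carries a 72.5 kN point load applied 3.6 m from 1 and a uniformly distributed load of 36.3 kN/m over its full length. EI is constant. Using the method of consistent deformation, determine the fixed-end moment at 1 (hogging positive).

Take the two fixed-end moments M_1, M_2 as redundants; the released structure is the simple span 12.
Simple-span end rotations at 1 and 2 under the given loads:
  at 1: point load 72.5 at a = 3.6: Pab(L + b)/(6LEI) = 146.2/EI
  at 2: point load 72.5 at a = 3.6: Pab(L + a)/(6LEI) = 167/EI
  at 1: UDL 36.3: wL³/(24EI) = 326.7/EI
  at 2: UDL 36.3: wL³/(24EI) = 326.7/EI
  θ_10 = 472.9/EI,  θ_20 = 493.7/EI
Flexibility coefficients: a unit moment at one end gives L/(3EI) there and L/(6EI) at the far end, so f₁₁ = f₂₂ = 2/EI and f₁₂ = f₂₁ = 1/EI.
Compatibility — zero rotation at each built-in end:
  2 M_1 + 1 M_2 = 472.9
  1 M_1 + 2 M_2 = 493.7
Solving the pair gives M_1 = 150.7 kN·m and M_2 = 171.5 kN·m (hogging).

M_1 = 150.7 kN·m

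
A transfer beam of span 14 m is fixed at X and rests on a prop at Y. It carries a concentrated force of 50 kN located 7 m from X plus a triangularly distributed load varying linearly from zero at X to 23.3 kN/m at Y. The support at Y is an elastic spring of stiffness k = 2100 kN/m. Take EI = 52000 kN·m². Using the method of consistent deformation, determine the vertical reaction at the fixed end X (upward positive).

Choose R_Y as the redundant. The primary structure is the cantilever fixed at X.
Free-end deflection of the primary structure under the applied loading (downward +):
  point load 50 at a = 7: Pa²(3L − a)/(6EI) = 14292/EI
  triangular load, peak 23.3 at the free end: 11w₀L⁴/(120EI) = 82050/EI
  δ_0 = 96342/EI
Tip deflection under a unit load at Y: L³/(3EI) = 914.7/EI.
With EI = 52000 kN·m²: δ_0 = 1.8527 m and δ_{YY} = 0.01759 m/kN.
Compatibility — the spring shortens by R_Y/k under the reaction it provides: δ_0 − R_Y·δ_{YY} = R_Y/k. With 1/k = 0.000476 m/kN, R_Y = δ_0 / (δ_{YY} + 1/k) = 1.8527 / (0.01759 + 0.000476) = 102.6 kN.
Vertical equilibrium: R_X = ΣP − R_Y = 213.1 − 102.6 = 110.5 kN.

R_X = 110.5 kN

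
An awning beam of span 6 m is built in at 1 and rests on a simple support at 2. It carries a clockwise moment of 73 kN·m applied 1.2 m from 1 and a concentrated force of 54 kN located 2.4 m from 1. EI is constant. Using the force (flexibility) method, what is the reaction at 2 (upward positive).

Choose R_2 as the redundant. The primary structure is the cantilever fixed at 1.
Primary-structure tip deflection at 2 by superposition:
  clockwise couple 73 at a = 1.2: M₀a(2L − a)/(2EI) = 473/EI
  point load 54 at a = 2.4: Pa²(3L − a)/(6EI) = 808.7/EI
  δ_0 = 1282/EI
Flexibility coefficient — unit upward force at 2: δ_{22} = L³/(3EI) = 72/EI.
The prop prevents deflection at 2: R_2 = δ_0/δ_{22} = 1282/72 = 17.8 kN.

R_2 = 17.8 kN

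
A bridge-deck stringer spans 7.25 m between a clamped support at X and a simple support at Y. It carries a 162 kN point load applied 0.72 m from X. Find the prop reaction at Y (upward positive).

Take the reaction at Y as the redundant and release it; the primary structure is a cantilever fixed at X.
Downward deflection at the released point Y due to the loads:
  point load 162 at a = 0.72: Pa²(3L − a)/(6EI) = 294.4/EI
Flexibility coefficient — unit upward force at Y: δ_{YY} = L³/(3EI) = 127/EI.
Compatibility at Y: δ_0 − R_Y·δ_{YY} = 0, so R_Y = 294.4/127 = 2.317 kN.

R_Y = 2.317 kN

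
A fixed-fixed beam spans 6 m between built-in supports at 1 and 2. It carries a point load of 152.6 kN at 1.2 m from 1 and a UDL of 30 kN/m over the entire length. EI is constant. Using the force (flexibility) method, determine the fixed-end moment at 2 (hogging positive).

Release both end moments; the primary structure is a simply-supported span 12 with redundants M_1 and M_2.
Simple-span end rotations at 1 and 2 under the given loads:
  at 1: point load 152.6 at a = 1.2: Pab(L + b)/(6LEI) = 263.7/EI
  at 2: point load 152.6 at a = 1.2: Pab(L + a)/(6LEI) = 175.8/EI
  at 1: UDL 30: wL³/(24EI) = 270/EI
  at 2: UDL 30: wL³/(24EI) = 270/EI
  θ_10 = 533.7/EI,  θ_20 = 445.8/EI
Flexibility coefficients: a unit moment at one end gives L/(3EI) there and L/(6EI) at the far end, so f₁₁ = f₂₂ = 2/EI and f₁₂ = f₂₁ = 1/EI.
Compatibility — zero rotation at each built-in end:
  2 M_1 + 1 M_2 = 533.7
  1 M_1 + 2 M_2 = 445.8
Solving the pair gives M_1 = 207.2 kN·m and M_2 = 119.3 kN·m (hogging).

M_2 = 119.3 kN·m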